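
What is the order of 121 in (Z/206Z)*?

51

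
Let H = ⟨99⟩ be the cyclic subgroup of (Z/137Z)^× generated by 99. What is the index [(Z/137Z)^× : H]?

4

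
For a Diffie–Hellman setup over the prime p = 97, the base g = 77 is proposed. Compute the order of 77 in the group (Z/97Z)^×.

32

ord(77) | φ(97) = 97 − 1 = 96 = 2^5 · 3.
Divisors of 96: 1, 2, 3, 4, 6, 8, 12, 16, 24, 32, 48, 96.
Evaluate successive powers at the divisors of 96:
77^1 ≡ 77 (mod 97)
77^2 ≡ 12 (mod 97)
77^3 ≡ 51 (mod 97)
77^4 ≡ 47 (mod 97)
77^6 ≡ 79 (mod 97)
77^8 ≡ 75 (mod 97)
77^12 ≡ 33 (mod 97)
77^16 ≡ 96 (mod 97)
77^24 ≡ 22 (mod 97)
77^32 ≡ 1 (mod 97) ✓
Hence ord(77) = 32.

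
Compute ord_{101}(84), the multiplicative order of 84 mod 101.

Since 84 ∈ (Z/101Z)^×, its order divides φ(101) = 101 − 1 = 100 = 2^2 · 5^2.
Divisors of 100: 1, 2, 4, 5, 10, 20, 25, 50, 100.
Test each divisor d:
84^1 ≡ 84
84^2 ≡ 87
84^4 ≡ 95
84^5 ≡ 1
Therefore the multiplicative order of 84 modulo 101 is 5.

5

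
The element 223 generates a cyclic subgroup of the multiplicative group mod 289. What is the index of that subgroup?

ord(223) | φ(289) = φ(17^2) = 17·(17−1) = 272 = 2^4 · 17.
Divisors of 272: 1, 2, 4, 8, 16, 17, 34, 68, 136, 272.
Evaluate successive powers at the divisors of 272:
223^1 ≡ 223 (mod 289)
223^2 ≡ 21 (mod 289)
223^4 ≡ 152 (mod 289)
223^8 ≡ 273 (mod 289)
223^16 ≡ 256 (mod 289)
223^17 ≡ 155 (mod 289)
223^34 ≡ 38 (mod 289)
223^68 ≡ 288 (mod 289)
223^136 ≡ 1 (mod 289) ✓
So ord_289(223) = 136, hence |⟨223⟩| = 136.
[(Z/289Z)^× : ⟨223⟩] = 272/136 = 2.

2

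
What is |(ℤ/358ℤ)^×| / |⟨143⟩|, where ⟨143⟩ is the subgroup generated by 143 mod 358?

1

By Lagrange's theorem, ord_358(143) divides φ(358) = φ(2)·φ(179) = 1·178 = 178 = 2 · 89.
Divisors of 178: 1, 2, 89, 178.
Check 143^d mod 358 for each divisor in increasing order:
143^1 ≡ 143
143^2 ≡ 43
143^89 ≡ 357
143^178 ≡ 1
So ord_358(143) = 178, hence |⟨143⟩| = 178.
[(Z/358Z)^× : ⟨143⟩] = 178/178 = 1.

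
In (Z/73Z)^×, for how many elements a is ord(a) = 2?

φ(73) = 73 − 1 = 72 = 2^3 · 3^2.
(Z/73Z)^× is cyclic (|G| = 72); a cyclic group of order m has exactly φ(d) elements of each order d | m, and none otherwise.
2 | 72, and φ(2) = 2 − 1 = 1.

1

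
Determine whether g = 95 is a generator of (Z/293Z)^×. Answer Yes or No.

No

φ(293) = 293 − 1 = 292 = 2^2 · 73.
Test 95^(292/q) mod 293 for each prime factor q of 292:
95^146 ≡ 1 (mod 293)  [q = 2: ≡ 1 ✗]
95^4 ≡ 141 (mod 293)  [q = 73: ≢ 1 ✓]
Since 95^146 ≡ 1, the order of 95 divides 146 < 292, so 95 is not a primitive root.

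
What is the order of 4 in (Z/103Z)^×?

51

The order of 4 must divide φ(103) = 103 − 1 = 102 = 2 · 3 · 17.
Divisors of 102: 1, 2, 3, 6, 17, 34, 51, 102.
Compute 4^d (mod 103) for the divisors d until we hit 1:
4^1 ≡ 4
4^2 ≡ 16
4^3 ≡ 64
4^6 ≡ 79
4^17 ≡ 46
4^34 ≡ 56
4^51 ≡ 1
So ord_103(4) = 51.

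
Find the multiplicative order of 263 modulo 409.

The order of 263 must divide φ(409) = 409 − 1 = 408 = 2^3 · 3 · 17.
Divisors of 408: 1, 2, 3, 4, 6, 8, 12, 17, 24, 34, 51, 68, 102, 136, 204, 408.
Compute 263^d (mod 409) for the divisors d until we hit 1:
263^1 ≡ 263 (mod 409)
263^2 ≡ 48 (mod 409)
263^3 ≡ 354 (mod 409)
263^4 ≡ 259 (mod 409)
263^6 ≡ 162 (mod 409)
263^8 ≡ 5 (mod 409)
263^12 ≡ 68 (mod 409)
263^17 ≡ 31 (mod 409)
263^24 ≡ 125 (mod 409)
263^34 ≡ 143 (mod 409)
263^51 ≡ 343 (mod 409)
263^68 ≡ 408 (mod 409)
263^102 ≡ 266 (mod 409)
263^136 ≡ 1 (mod 409) ✓
So ord_409(263) = 136.

136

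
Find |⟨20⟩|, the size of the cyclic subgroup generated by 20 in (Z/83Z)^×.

ord(20) | φ(83) = 83 − 1 = 82 = 2 · 41.
Divisors of 82: 1, 2, 41, 82.
Check 20^d mod 83 for each divisor in increasing order:
20^1 ≡ 20 (mod 83)
20^2 ≡ 68 (mod 83)
20^41 ≡ 82 (mod 83)
20^82 ≡ 1 (mod 83) ✓
The smallest such exponent is 82, so the order of 20 is 82.

82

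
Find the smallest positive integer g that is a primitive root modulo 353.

3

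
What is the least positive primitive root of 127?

φ(127) = 127 − 1 = 126 = 2 · 3^2 · 7.
Test candidates g = 2, 3, … against the prime factors q ∈ {2, 3, 7} of φ(127): g is a generator iff g^(126/q) ≢ 1 for every such q.
g = 2: 2^63 ≡ 1 — hits 1, so not a primitive root.
g = 3: 3^63 ≡ 126; 3^42 ≡ 107; 3^18 ≡ 4 — none is 1, so 3 is a primitive root.
The smallest primitive root modulo 127 is 3.

3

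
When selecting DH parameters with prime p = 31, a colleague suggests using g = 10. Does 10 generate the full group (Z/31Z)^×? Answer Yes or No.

No

φ(31) = 31 − 1 = 30 = 2 · 3 · 5.
An element g generates (Z/31Z)^× iff g^(30/q) ≢ 1 (mod 31) for each prime q ∈ {2, 3, 5}.
10^15 ≡ 1 (mod 31)  [q = 2: ≡ 1 ✗]
10^10 ≡ 5 (mod 31)  [q = 3: ≢ 1 ✓]
10^6 ≡ 2 (mod 31)  [q = 5: ≢ 1 ✓]
The check at q = 2 fails, so 10 generates a proper subgroup.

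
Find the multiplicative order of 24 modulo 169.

156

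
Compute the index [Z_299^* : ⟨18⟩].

The order of 18 must divide φ(299) = φ(13·23) = (13−1)·(23−1) = 12·22 = 264 = 2^3 · 3 · 11.
Divisors of 264: 1, 2, 3, 4, 6, 8, 11, 12, 22, 24, 33, 44, 66, 88, 132, 264.
Compute 18^d (mod 299) for the divisors d until we hit 1:
18^1 ≡ 18
18^2 ≡ 25
18^3 ≡ 151
18^4 ≡ 27
18^6 ≡ 77
18^8 ≡ 131
18^11 ≡ 47
18^12 ≡ 248
18^22 ≡ 116
18^24 ≡ 209
18^33 ≡ 70
18^44 ≡ 1
So ord_299(18) = 44, hence |⟨18⟩| = 44.
[(Z/299Z)^× : ⟨18⟩] = 264/44 = 6.

6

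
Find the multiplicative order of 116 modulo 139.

23

By Lagrange's theorem, ord_139(116) divides φ(139) = 139 − 1 = 138 = 2 · 3 · 23.
Divisors of 138: 1, 2, 3, 6, 23, 46, 69, 138.
Compute 116^d (mod 139) for the divisors d until we hit 1:
116^1 ≡ 116 (mod 139)
116^2 ≡ 112 (mod 139)
116^3 ≡ 65 (mod 139)
116^6 ≡ 55 (mod 139)
116^23 ≡ 1 (mod 139) ✓
Hence ord(116) = 23.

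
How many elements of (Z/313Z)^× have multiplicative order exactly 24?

φ(313) = 313 − 1 = 312 = 2^3 · 3 · 13.
(Z/313Z)^× is cyclic (|G| = 312); a cyclic group of order m has exactly φ(d) elements of each order d | m, and none otherwise.
24 = 2^3 · 3 divides 312, and φ(24) = 8.

8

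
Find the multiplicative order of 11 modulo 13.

12

ord(11) | φ(13) = 13 − 1 = 12 = 2^2 · 3.
Divisors of 12: 1, 2, 3, 4, 6, 12.
Compute 11^d (mod 13) for the divisors d until we hit 1:
11^1 ≡ 11 (mod 13)
11^2 ≡ 4 (mod 13)
11^3 ≡ 5 (mod 13)
11^4 ≡ 3 (mod 13)
11^6 ≡ 12 (mod 13)
11^12 ≡ 1 (mod 13) ✓
So ord_13(11) = 12.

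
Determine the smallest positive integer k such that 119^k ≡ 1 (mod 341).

30

By Lagrange's theorem, ord_341(119) divides φ(341) = φ(11·31) = (11−1)·(31−1) = 10·30 = 300 = 2^2 · 3 · 5^2.
Divisors of 300: 1, 2, 3, 4, 5, 6, 10, 12, 15, 20, 25, 30, 50, 60, 75, 100, 150, 300.
Test each divisor d:
119^1 ≡ 119
119^2 ≡ 180
119^3 ≡ 278
119^4 ≡ 5
119^5 ≡ 254
119^6 ≡ 218
119^10 ≡ 67
119^12 ≡ 125
119^15 ≡ 309
119^20 ≡ 56
119^25 ≡ 243
119^30 ≡ 1
Therefore the multiplicative order of 119 modulo 341 is 30.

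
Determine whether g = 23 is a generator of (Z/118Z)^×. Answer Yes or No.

φ(118) = φ(2)·φ(59) = 1·58 = 58 = 2 · 29.
It suffices to check that the order of 23 is not a proper divisor of 58: compute 23^(58/q) for q ∈ {2, 29}.
23^29 ≡ 117 (mod 118)  [q = 2: ≢ 1 ✓]
23^2 ≡ 57 (mod 118)  [q = 29: ≢ 1 ✓]
All checks pass, so 23 has order 58 and is a primitive root modulo 118.

Yes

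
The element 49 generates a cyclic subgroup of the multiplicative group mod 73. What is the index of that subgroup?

6

ord(49) | φ(73) = 73 − 1 = 72 = 2^3 · 3^2.
Divisors of 72: 1, 2, 3, 4, 6, 8, 9, 12, 18, 24, 36, 72.
Compute 49^d (mod 73) for the divisors d until we hit 1:
49^1 ≡ 49 (mod 73)
49^2 ≡ 65 (mod 73)
49^3 ≡ 46 (mod 73)
49^4 ≡ 64 (mod 73)
49^6 ≡ 72 (mod 73)
49^8 ≡ 8 (mod 73)
49^9 ≡ 27 (mod 73)
49^12 ≡ 1 (mod 73) ✓
The order of 49 is 12, so the subgroup it generates has 12 elements.
Index = |(Z/73Z)^×| / |⟨49⟩| = 72 / 12 = 6.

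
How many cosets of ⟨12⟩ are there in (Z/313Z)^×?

Since 12 ∈ (Z/313Z)^×, its order divides φ(313) = 313 − 1 = 312 = 2^3 · 3 · 13.
Divisors of 312: 1, 2, 3, 4, 6, 8, 12, 13, 24, 26, 39, 52, 78, 104, 156, 312.
Evaluate successive powers at the divisors of 312:
12^1 ≡ 12
12^2 ≡ 144
12^3 ≡ 163
12^4 ≡ 78
12^6 ≡ 277
12^8 ≡ 137
12^12 ≡ 44
12^13 ≡ 215
12^24 ≡ 58
12^26 ≡ 214
12^39 ≡ 312
12^52 ≡ 98
12^78 ≡ 1
Thus |⟨12⟩| = ord(12) = 78.
Index = |(Z/313Z)^×| / |⟨12⟩| = 312 / 78 = 4.

4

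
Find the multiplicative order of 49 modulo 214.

By Lagrange's theorem, ord_214(49) divides φ(214) = φ(2)·φ(107) = 1·106 = 106 = 2 · 53.
Divisors of 106: 1, 2, 53, 106.
Test each divisor d:
49^1 ≡ 49
49^2 ≡ 47
49^53 ≡ 1
Hence ord(49) = 53.

53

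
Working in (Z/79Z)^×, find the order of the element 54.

78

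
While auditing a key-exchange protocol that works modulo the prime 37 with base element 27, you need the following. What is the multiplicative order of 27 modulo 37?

The order of 27 must divide φ(37) = 37 − 1 = 36 = 2^2 · 3^2.
Divisors of 36: 1, 2, 3, 4, 6, 9, 12, 18, 36.
Test each divisor d:
27^1 ≡ 27
27^2 ≡ 26
27^3 ≡ 36
27^4 ≡ 10
27^6 ≡ 1
So ord_37(27) = 6.

6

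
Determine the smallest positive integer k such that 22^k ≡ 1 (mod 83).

82

ord(22) | φ(83) = 83 − 1 = 82 = 2 · 41.
Divisors of 82: 1, 2, 41, 82.
Evaluate successive powers at the divisors of 82:
22^1 ≡ 22
22^2 ≡ 69
22^41 ≡ 82
22^82 ≡ 1
So ord_83(22) = 82.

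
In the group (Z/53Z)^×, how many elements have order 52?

φ(53) = 53 − 1 = 52 = 2^2 · 13.
(Z/53Z)^× is cyclic (|G| = 52); a cyclic group of order m has exactly φ(d) elements of each order d | m, and none otherwise.
52 = 2^2 · 13 divides 52, and φ(52) = 24.

24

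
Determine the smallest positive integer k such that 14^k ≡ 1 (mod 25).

10

Since 14 ∈ (Z/25Z)^×, its order divides φ(25) = φ(5^2) = 5·(5−1) = 20 = 2^2 · 5.
Divisors of 20: 1, 2, 4, 5, 10, 20.
Compute 14^d (mod 25) for the divisors d until we hit 1:
14^1 ≡ 14 (mod 25)
14^2 ≡ 21 (mod 25)
14^4 ≡ 16 (mod 25)
14^5 ≡ 24 (mod 25)
14^10 ≡ 1 (mod 25) ✓
The smallest such exponent is 10, so the order of 14 is 10.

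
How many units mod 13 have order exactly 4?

2

φ(13) = 13 − 1 = 12 = 2^2 · 3.
Since (Z/13Z)^× is cyclic of order 12, the number of elements of order d is φ(d) when d | 12 and 0 otherwise.
4 = 2^2 divides 12, and φ(4) = 2.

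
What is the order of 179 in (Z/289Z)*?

By Lagrange's theorem, ord_289(179) divides φ(289) = φ(17^2) = 17·(17−1) = 272 = 2^4 · 17.
Divisors of 272: 1, 2, 4, 8, 16, 17, 34, 68, 136, 272.
Check 179^d mod 289 for each divisor in increasing order:
179^1 ≡ 179 (mod 289)
179^2 ≡ 251 (mod 289)
179^4 ≡ 288 (mod 289)
179^8 ≡ 1 (mod 289) ✓
Hence ord(179) = 8.

8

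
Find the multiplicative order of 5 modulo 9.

Since 5 ∈ (Z/9Z)^×, its order divides φ(9) = φ(3^2) = 3·(3−1) = 6 = 2 · 3.
Divisors of 6: 1, 2, 3, 6.
Compute 5^d (mod 9) for the divisors d until we hit 1:
5^1 ≡ 5
5^2 ≡ 7
5^3 ≡ 8
5^6 ≡ 1
Therefore the multiplicative order of 5 modulo 9 is 6.

6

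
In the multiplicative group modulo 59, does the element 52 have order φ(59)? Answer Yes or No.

φ(59) = 59 − 1 = 58 = 2 · 29.
It suffices to check that the order of 52 is not a proper divisor of 58: compute 52^(58/q) for q ∈ {2, 29}.
52^29 ≡ 58 (mod 59)  [q = 2: ≢ 1 ✓]
52^2 ≡ 49 (mod 59)  [q = 29: ≢ 1 ✓]
Every test exponent gives a nontrivial residue, hence 52 generates the full group.

Yes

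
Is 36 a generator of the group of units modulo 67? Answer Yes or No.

φ(67) = 67 − 1 = 66 = 2 · 3 · 11.
It suffices to check that the order of 36 is not a proper divisor of 66: compute 36^(66/q) for q ∈ {2, 3, 11}.
36^33 ≡ 1 (mod 67)  [q = 2: ≡ 1 ✗]
36^22 ≡ 29 (mod 67)  [q = 3: ≢ 1 ✓]
36^6 ≡ 40 (mod 67)  [q = 11: ≢ 1 ✓]
36^33 ≡ 1 shows ord(36) | 33, strictly less than φ(67); not a primitive root.

No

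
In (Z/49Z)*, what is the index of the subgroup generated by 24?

1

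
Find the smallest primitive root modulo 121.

2

φ(121) = φ(11^2) = 11·(11−1) = 110 = 2 · 5 · 11.
Test candidates g = 2, 3, … against the prime factors q ∈ {2, 5, 11} of φ(121): g is a generator iff g^(110/q) ≢ 1 for every such q.
g = 2: 2^55 ≡ 120; 2^22 ≡ 81; 2^10 ≡ 56 — none is 1, so 2 is a primitive root.
The smallest primitive root modulo 121 is 2.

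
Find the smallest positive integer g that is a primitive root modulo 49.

φ(49) = φ(7^2) = 7·(7−1) = 42 = 2 · 3 · 7.
g is a primitive root iff g^(42/q) ≢ 1 (mod 49) for each prime q ∈ {2, 3, 7}.
g = 2: 2^21 ≡ 1 — hits 1, so not a primitive root.
g = 3: 3^21 ≡ 48; 3^14 ≡ 30; 3^6 ≡ 43 — none is 1, so 3 is a primitive root.
Hence the least primitive root of 49 is 3.

3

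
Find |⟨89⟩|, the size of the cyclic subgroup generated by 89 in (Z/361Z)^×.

ord(89) | φ(361) = φ(19^2) = 19·(19−1) = 342 = 2 · 3^2 · 19.
Divisors of 342: 1, 2, 3, 6, 9, 18, 19, 38, 57, 114, 171, 342.
Compute 89^d (mod 361) for the divisors d until we hit 1:
89^1 ≡ 89 (mod 361)
89^2 ≡ 340 (mod 361)
89^3 ≡ 297 (mod 361)
89^6 ≡ 125 (mod 361)
89^9 ≡ 303 (mod 361)
89^18 ≡ 115 (mod 361)
89^19 ≡ 127 (mod 361)
89^38 ≡ 245 (mod 361)
89^57 ≡ 69 (mod 361)
89^114 ≡ 68 (mod 361)
89^171 ≡ 360 (mod 361)
89^342 ≡ 1 (mod 361) ✓
Hence ord(89) = 342.

342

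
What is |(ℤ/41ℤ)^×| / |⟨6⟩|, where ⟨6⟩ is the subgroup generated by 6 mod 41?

The order of 6 must divide φ(41) = 41 − 1 = 40 = 2^3 · 5.
Divisors of 40: 1, 2, 4, 5, 8, 10, 20, 40.
Check 6^d mod 41 for each divisor in increasing order:
6^1 ≡ 6
6^2 ≡ 36
6^4 ≡ 25
6^5 ≡ 27
6^8 ≡ 10
6^10 ≡ 32
6^20 ≡ 40
6^40 ≡ 1
Thus |⟨6⟩| = ord(6) = 40.
[(Z/41Z)^× : ⟨6⟩] = 40/40 = 1.

1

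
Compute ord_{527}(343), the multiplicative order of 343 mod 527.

80

ord(343) | φ(527) = φ(17·31) = (17−1)·(31−1) = 16·30 = 480 = 2^5 · 3 · 5.
Divisors of 480: 1, 2, 3, 4, 5, 6, 8, 10, 12, 15, 16, 20, 24, 30, 32, 40, 48, 60, 80, 96, 120, 160, 240, 480.
Check 343^d mod 527 for each divisor in increasing order:
343^1 ≡ 343
343^2 ≡ 128
343^3 ≡ 163
343^4 ≡ 47
343^5 ≡ 311
343^6 ≡ 219
343^8 ≡ 101
343^10 ≡ 280
343^12 ≡ 4
343^15 ≡ 125
343^16 ≡ 188
343^20 ≡ 404
343^24 ≡ 16
343^30 ≡ 342
343^32 ≡ 35
343^40 ≡ 373
343^48 ≡ 256
343^60 ≡ 497
343^80 ≡ 1
The smallest such exponent is 80, so the order of 343 is 80.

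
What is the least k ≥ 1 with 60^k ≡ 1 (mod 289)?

136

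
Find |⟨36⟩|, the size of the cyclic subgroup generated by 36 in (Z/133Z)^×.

By Lagrange's theorem, ord_133(36) divides φ(133) = φ(7·19) = (7−1)·(19−1) = 6·18 = 108 = 2^2 · 3^3.
Divisors of 108: 1, 2, 3, 4, 6, 9, 12, 18, 27, 36, 54, 108.
Check 36^d mod 133 for each divisor in increasing order:
36^1 ≡ 36 (mod 133)
36^2 ≡ 99 (mod 133)
36^3 ≡ 106 (mod 133)
36^4 ≡ 92 (mod 133)
36^6 ≡ 64 (mod 133)
36^9 ≡ 1 (mod 133) ✓
Therefore the multiplicative order of 36 modulo 133 is 9.

9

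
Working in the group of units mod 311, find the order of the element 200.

155

By Lagrange's theorem, ord_311(200) divides φ(311) = 311 − 1 = 310 = 2 · 5 · 31.
Divisors of 310: 1, 2, 5, 10, 31, 62, 155, 310.
Check 200^d mod 311 for each divisor in increasing order:
200^1 ≡ 200 (mod 311)
200^2 ≡ 192 (mod 311)
200^5 ≡ 234 (mod 311)
200^10 ≡ 20 (mod 311)
200^31 ≡ 216 (mod 311)
200^62 ≡ 6 (mod 311)
200^155 ≡ 1 (mod 311) ✓
The smallest such exponent is 155, so the order of 200 is 155.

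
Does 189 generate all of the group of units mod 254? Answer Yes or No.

No

φ(254) = φ(2)·φ(127) = 1·126 = 126 = 2 · 3^2 · 7.
Test 189^(126/q) mod 254 for each prime factor q of 126:
189^63 ≡ 1 (mod 254)  [q = 2: ≡ 1 ✗]
189^42 ≡ 107 (mod 254)  [q = 3: ≢ 1 ✓]
189^18 ≡ 159 (mod 254)  [q = 7: ≢ 1 ✓]
Since 189^63 ≡ 1, the order of 189 divides 63 < 126, so 189 is not a primitive root.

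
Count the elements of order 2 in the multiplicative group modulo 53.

1

φ(53) = 53 − 1 = 52 = 2^2 · 13.
Since (Z/53Z)^× is cyclic of order 52, the number of elements of order d is φ(d) when d | 52 and 0 otherwise.
2 | 52, and φ(2) = 2 − 1 = 1.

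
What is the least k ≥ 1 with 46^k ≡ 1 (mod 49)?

21

ord(46) | φ(49) = φ(7^2) = 7·(7−1) = 42 = 2 · 3 · 7.
Divisors of 42: 1, 2, 3, 6, 7, 14, 21, 42.
Compute 46^d (mod 49) for the divisors d until we hit 1:
46^1 ≡ 46 (mod 49)
46^2 ≡ 9 (mod 49)
46^3 ≡ 22 (mod 49)
46^6 ≡ 43 (mod 49)
46^7 ≡ 18 (mod 49)
46^14 ≡ 30 (mod 49)
46^21 ≡ 1 (mod 49) ✓
Therefore the multiplicative order of 46 modulo 49 is 21.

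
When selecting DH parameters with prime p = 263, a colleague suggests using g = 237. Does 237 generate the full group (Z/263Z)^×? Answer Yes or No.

φ(263) = 263 − 1 = 262 = 2 · 131.
It suffices to check that the order of 237 is not a proper divisor of 262: compute 237^(262/q) for q ∈ {2, 131}.
237^131 ≡ 262 (mod 263)  [q = 2: ≢ 1 ✓]
237^2 ≡ 150 (mod 263)  [q = 131: ≢ 1 ✓]
Every test exponent gives a nontrivial residue, hence 237 generates the full group.

Yes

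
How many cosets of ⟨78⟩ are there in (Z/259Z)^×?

The order of 78 must divide φ(259) = φ(7·37) = (7−1)·(37−1) = 6·36 = 216 = 2^3 · 3^3.
Divisors of 216: 1, 2, 3, 4, 6, 8, 9, 12, 18, 24, 27, 36, 54, 72, 108, 216.
Compute 78^d (mod 259) for the divisors d until we hit 1:
78^1 ≡ 78
78^2 ≡ 127
78^3 ≡ 64
78^4 ≡ 71
78^6 ≡ 211
78^8 ≡ 120
78^9 ≡ 36
78^12 ≡ 232
78^18 ≡ 1
Thus |⟨78⟩| = ord(78) = 18.
The index is φ(259) / ord(78) = 216 / 18 = 12.

12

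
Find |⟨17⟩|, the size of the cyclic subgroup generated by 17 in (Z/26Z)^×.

6

Since 17 ∈ (Z/26Z)^×, its order divides φ(26) = φ(2)·φ(13) = 1·12 = 12 = 2^2 · 3.
Divisors of 12: 1, 2, 3, 4, 6, 12.
Check 17^d mod 26 for each divisor in increasing order:
17^1 ≡ 17 (mod 26)
17^2 ≡ 3 (mod 26)
17^3 ≡ 25 (mod 26)
17^4 ≡ 9 (mod 26)
17^6 ≡ 1 (mod 26) ✓
Therefore the multiplicative order of 17 modulo 26 is 6.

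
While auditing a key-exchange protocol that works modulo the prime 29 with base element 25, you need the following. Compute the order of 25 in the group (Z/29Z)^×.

7

ord(25) | φ(29) = 29 − 1 = 28 = 2^2 · 7.
Divisors of 28: 1, 2, 4, 7, 14, 28.
Check 25^d mod 29 for each divisor in increasing order:
25^1 ≡ 25
25^2 ≡ 16
25^4 ≡ 24
25^7 ≡ 1
So ord_29(25) = 7.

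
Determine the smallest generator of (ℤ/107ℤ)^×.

2

φ(107) = 107 − 1 = 106 = 2 · 53.
Test candidates g = 2, 3, … against the prime factors q ∈ {2, 53} of φ(107): g is a generator iff g^(106/q) ≢ 1 for every such q.
g = 2: 2^53 ≡ 106; 2^2 ≡ 4 — none is 1, so 2 is a primitive root.
Hence the least primitive root of 107 is 2.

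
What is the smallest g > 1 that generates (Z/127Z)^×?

φ(127) = 127 − 1 = 126 = 2 · 3^2 · 7.
Test candidates g = 2, 3, … against the prime factors q ∈ {2, 3, 7} of φ(127): g is a generator iff g^(126/q) ≢ 1 for every such q.
g = 2: 2^63 ≡ 1 — hits 1, so not a primitive root.
g = 3: 3^63 ≡ 126; 3^42 ≡ 107; 3^18 ≡ 4 — none is 1, so 3 is a primitive root.
Hence the least primitive root of 127 is 3.

3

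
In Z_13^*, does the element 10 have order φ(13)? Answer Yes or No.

φ(13) = 13 − 1 = 12 = 2^2 · 3.
An element g generates (Z/13Z)^× iff g^(12/q) ≢ 1 (mod 13) for each prime q ∈ {2, 3}.
10^6 ≡ 1 (mod 13)  [q = 2: ≡ 1 ✗]
10^4 ≡ 3 (mod 13)  [q = 3: ≢ 1 ✓]
10^6 ≡ 1 shows ord(10) | 6, strictly less than φ(13); not a primitive root.

No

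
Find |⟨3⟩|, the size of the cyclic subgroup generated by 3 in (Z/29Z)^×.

By Lagrange's theorem, ord_29(3) divides φ(29) = 29 − 1 = 28 = 2^2 · 7.
Divisors of 28: 1, 2, 4, 7, 14, 28.
Check 3^d mod 29 for each divisor in increasing order:
3^1 ≡ 3
3^2 ≡ 9
3^4 ≡ 23
3^7 ≡ 12
3^14 ≡ 28
3^28 ≡ 1
The smallest such exponent is 28, so the order of 3 is 28.

28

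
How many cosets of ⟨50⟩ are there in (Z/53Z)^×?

By Lagrange's theorem, ord_53(50) divides φ(53) = 53 − 1 = 52 = 2^2 · 13.
Divisors of 52: 1, 2, 4, 13, 26, 52.
Evaluate successive powers at the divisors of 52:
50^1 ≡ 50
50^2 ≡ 9
50^4 ≡ 28
50^13 ≡ 23
50^26 ≡ 52
50^52 ≡ 1
Thus |⟨50⟩| = ord(50) = 52.
[(Z/53Z)^× : ⟨50⟩] = 52/52 = 1.

1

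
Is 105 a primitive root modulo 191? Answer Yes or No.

Yes

φ(191) = 191 − 1 = 190 = 2 · 5 · 19.
105 is a primitive root mod 191 iff 105^(φ(191)/q) ≢ 1 for every prime q | φ(191), i.e. q ∈ {2, 5, 19}.
105^95 ≡ 190 (mod 191)  [q = 2: ≢ 1 ✓]
105^38 ≡ 184 (mod 191)  [q = 5: ≢ 1 ✓]
105^10 ≡ 153 (mod 191)  [q = 19: ≢ 1 ✓]
Every test exponent gives a nontrivial residue, hence 105 generates the full group.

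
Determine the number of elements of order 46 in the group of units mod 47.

22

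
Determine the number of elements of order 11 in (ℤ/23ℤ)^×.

10

φ(23) = 23 − 1 = 22 = 2 · 11.
In a cyclic group of order 22, there are φ(d) elements of order d for each divisor d of 22, and zero for non-divisors.
11 | 22, and φ(11) = 11 − 1 = 10.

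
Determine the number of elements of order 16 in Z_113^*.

8

φ(113) = 113 − 1 = 112 = 2^4 · 7.
Since (Z/113Z)^× is cyclic of order 112, the number of elements of order d is φ(d) when d | 112 and 0 otherwise.
16 = 2^4 divides 112, and φ(16) = 8.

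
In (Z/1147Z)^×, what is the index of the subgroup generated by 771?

54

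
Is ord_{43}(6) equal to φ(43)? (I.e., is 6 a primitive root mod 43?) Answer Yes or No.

No

φ(43) = 43 − 1 = 42 = 2 · 3 · 7.
An element g generates (Z/43Z)^× iff g^(42/q) ≢ 1 (mod 43) for each prime q ∈ {2, 3, 7}.
6^21 ≡ 1 (mod 43)  [q = 2: ≡ 1 ✗]
6^14 ≡ 36 (mod 43)  [q = 3: ≢ 1 ✓]
6^6 ≡ 1 (mod 43)  [q = 7: ≡ 1 ✗]
6^21 ≡ 1 shows ord(6) | 21, strictly less than φ(43); not a primitive root.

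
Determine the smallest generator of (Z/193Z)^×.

5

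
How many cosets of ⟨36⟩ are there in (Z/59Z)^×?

2

Since 36 ∈ (Z/59Z)^×, its order divides φ(59) = 59 − 1 = 58 = 2 · 29.
Divisors of 58: 1, 2, 29, 58.
Evaluate successive powers at the divisors of 58:
36^1 ≡ 36 (mod 59)
36^2 ≡ 57 (mod 59)
36^29 ≡ 1 (mod 59) ✓
Thus |⟨36⟩| = ord(36) = 29.
[(Z/59Z)^× : ⟨36⟩] = 58/29 = 2.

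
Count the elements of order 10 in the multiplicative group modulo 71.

φ(71) = 71 − 1 = 70 = 2 · 5 · 7.
In a cyclic group of order 70, there are φ(d) elements of order d for each divisor d of 70, and zero for non-divisors.
10 = 2 · 5 divides 70, and φ(10) = 4.

4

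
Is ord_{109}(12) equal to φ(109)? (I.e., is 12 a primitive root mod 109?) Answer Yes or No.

φ(109) = 109 − 1 = 108 = 2^2 · 3^3.
An element g generates (Z/109Z)^× iff g^(108/q) ≢ 1 (mod 109) for each prime q ∈ {2, 3}.
12^54 ≡ 1 (mod 109)  [q = 2: ≡ 1 ✗]
12^36 ≡ 63 (mod 109)  [q = 3: ≢ 1 ✓]
12^54 ≡ 1 shows ord(12) | 54, strictly less than φ(109); not a primitive root.

No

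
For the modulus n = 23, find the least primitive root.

φ(23) = 23 − 1 = 22 = 2 · 11.
g is a primitive root iff g^(22/q) ≢ 1 (mod 23) for each prime q ∈ {2, 11}.
g = 2: 2^11 ≡ 1 — hits 1, so not a primitive root.
g = 3: 3^11 ≡ 1 — hits 1, so not a primitive root.
g = 4: 4^11 ≡ 1 — hits 1, so not a primitive root.
g = 5: 5^11 ≡ 22; 5^2 ≡ 2 — none is 1, so 5 is a primitive root.
So 5 is the smallest generator of (Z/23Z)^×.

5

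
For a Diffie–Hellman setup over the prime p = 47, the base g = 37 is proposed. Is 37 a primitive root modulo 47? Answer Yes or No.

No

φ(47) = 47 − 1 = 46 = 2 · 23.
It suffices to check that the order of 37 is not a proper divisor of 46: compute 37^(46/q) for q ∈ {2, 23}.
37^23 ≡ 1 (mod 47)  [q = 2: ≡ 1 ✗]
37^2 ≡ 6 (mod 47)  [q = 23: ≢ 1 ✓]
Since 37^23 ≡ 1, the order of 37 divides 23 < 46, so 37 is not a primitive root.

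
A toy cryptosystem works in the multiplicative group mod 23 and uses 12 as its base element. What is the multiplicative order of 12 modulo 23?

11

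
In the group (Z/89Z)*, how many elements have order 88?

40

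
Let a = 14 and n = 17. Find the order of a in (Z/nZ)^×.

16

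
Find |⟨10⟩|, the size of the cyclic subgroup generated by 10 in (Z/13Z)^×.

ord(10) | φ(13) = 13 − 1 = 12 = 2^2 · 3.
Divisors of 12: 1, 2, 3, 4, 6, 12.
Check 10^d mod 13 for each divisor in increasing order:
10^1 ≡ 10
10^2 ≡ 9
10^3 ≡ 12
10^4 ≡ 3
10^6 ≡ 1
So ord_13(10) = 6.

6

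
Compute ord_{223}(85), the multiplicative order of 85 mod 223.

ord(85) | φ(223) = 223 − 1 = 222 = 2 · 3 · 37.
Divisors of 222: 1, 2, 3, 6, 37, 74, 111, 222.
Evaluate successive powers at the divisors of 222:
85^1 ≡ 85
85^2 ≡ 89
85^3 ≡ 206
85^6 ≡ 66
85^37 ≡ 40
85^74 ≡ 39
85^111 ≡ 222
85^222 ≡ 1
So ord_223(85) = 222.

222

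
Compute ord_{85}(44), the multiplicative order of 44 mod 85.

16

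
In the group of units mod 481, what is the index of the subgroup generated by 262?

12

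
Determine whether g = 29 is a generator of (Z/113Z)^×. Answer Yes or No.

φ(113) = 113 − 1 = 112 = 2^4 · 7.
29 is a primitive root mod 113 iff 29^(φ(113)/q) ≢ 1 for every prime q | φ(113), i.e. q ∈ {2, 7}.
29^56 ≡ 112 (mod 113)  [q = 2: ≢ 1 ✓]
29^16 ≡ 109 (mod 113)  [q = 7: ≢ 1 ✓]
Every test exponent gives a nontrivial residue, hence 29 generates the full group.

Yes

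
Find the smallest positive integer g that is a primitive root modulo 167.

φ(167) = 167 − 1 = 166 = 2 · 83.
g is a primitive root iff g^(166/q) ≢ 1 (mod 167) for each prime q ∈ {2, 83}.
g = 2: 2^83 ≡ 1 — hits 1, so not a primitive root.
g = 3: 3^83 ≡ 1 — hits 1, so not a primitive root.
g = 4: 4^83 ≡ 1 — hits 1, so not a primitive root.
g = 5: 5^83 ≡ 166; 5^2 ≡ 25 — none is 1, so 5 is a primitive root.
So 5 is the smallest generator of (Z/167Z)^×.

5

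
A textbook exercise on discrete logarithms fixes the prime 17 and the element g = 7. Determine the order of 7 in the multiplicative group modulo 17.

16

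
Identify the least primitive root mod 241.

7

φ(241) = 241 − 1 = 240 = 2^4 · 3 · 5.
Test candidates g = 2, 3, … against the prime factors q ∈ {2, 3, 5} of φ(241): g is a generator iff g^(240/q) ≢ 1 for every such q.
g = 2: 2^120 ≡ 1 — hits 1, so not a primitive root.
g = 3: 3^120 ≡ 1 — hits 1, so not a primitive root.
g = 4: 4^120 ≡ 1 — hits 1, so not a primitive root.
g = 5: 5^120 ≡ 1 — hits 1, so not a primitive root.
g = 6: 6^120 ≡ 1 — hits 1, so not a primitive root.
g = 7: 7^120 ≡ 240; 7^80 ≡ 15; 7^48 ≡ 91 — none is 1, so 7 is a primitive root.
Hence the least primitive root of 241 is 7.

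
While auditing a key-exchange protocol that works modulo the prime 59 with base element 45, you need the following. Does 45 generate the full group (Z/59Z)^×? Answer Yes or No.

No

φ(59) = 59 − 1 = 58 = 2 · 29.
45 is a primitive root mod 59 iff 45^(φ(59)/q) ≢ 1 for every prime q | φ(59), i.e. q ∈ {2, 29}.
45^29 ≡ 1 (mod 59)  [q = 2: ≡ 1 ✗]
45^2 ≡ 19 (mod 59)  [q = 29: ≢ 1 ✓]
Since 45^29 ≡ 1, the order of 45 divides 29 < 58, so 45 is not a primitive root.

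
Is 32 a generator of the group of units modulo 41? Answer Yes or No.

φ(41) = 41 − 1 = 40 = 2^3 · 5.
It suffices to check that the order of 32 is not a proper divisor of 40: compute 32^(40/q) for q ∈ {2, 5}.
32^20 ≡ 1 (mod 41)  [q = 2: ≡ 1 ✗]
32^8 ≡ 1 (mod 41)  [q = 5: ≡ 1 ✗]
Since 32^20 ≡ 1, the order of 32 divides 20 < 40, so 32 is not a primitive root.

No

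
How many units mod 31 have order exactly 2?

φ(31) = 31 − 1 = 30 = 2 · 3 · 5.
(Z/31Z)^× is cyclic (|G| = 30); a cyclic group of order m has exactly φ(d) elements of each order d | m, and none otherwise.
2 | 30, and φ(2) = 2 − 1 = 1.

1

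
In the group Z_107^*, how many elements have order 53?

52

φ(107) = 107 − 1 = 106 = 2 · 53.
Since (Z/107Z)^× is cyclic of order 106, the number of elements of order d is φ(d) when d | 106 and 0 otherwise.
53 | 106, and φ(53) = 53 − 1 = 52.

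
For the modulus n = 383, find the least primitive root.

5

φ(383) = 383 − 1 = 382 = 2 · 191.
g is a primitive root iff g^(382/q) ≢ 1 (mod 383) for each prime q ∈ {2, 191}.
g = 2: 2^191 ≡ 1 — hits 1, so not a primitive root.
g = 3: 3^191 ≡ 1 — hits 1, so not a primitive root.
g = 4: 4^191 ≡ 1 — hits 1, so not a primitive root.
g = 5: 5^191 ≡ 382; 5^2 ≡ 25 — none is 1, so 5 is a primitive root.
Hence the least primitive root of 383 is 5.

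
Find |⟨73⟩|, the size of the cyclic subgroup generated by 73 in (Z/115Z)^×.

The order of 73 must divide φ(115) = φ(5·23) = (5−1)·(23−1) = 4·22 = 88 = 2^3 · 11.
Divisors of 88: 1, 2, 4, 8, 11, 22, 44, 88.
Check 73^d mod 115 for each divisor in increasing order:
73^1 ≡ 73
73^2 ≡ 39
73^4 ≡ 26
73^8 ≡ 101
73^11 ≡ 47
73^22 ≡ 24
73^44 ≡ 1
Hence ord(73) = 44.

44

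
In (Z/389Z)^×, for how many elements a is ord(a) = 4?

2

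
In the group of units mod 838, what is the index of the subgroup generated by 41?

ord(41) | φ(838) = φ(2)·φ(419) = 1·418 = 418 = 2 · 11 · 19.
Divisors of 418: 1, 2, 11, 19, 22, 38, 209, 418.
Compute 41^d (mod 838) for the divisors d until we hit 1:
41^1 ≡ 41 (mod 838)
41^2 ≡ 5 (mod 838)
41^11 ≡ 749 (mod 838)
41^19 ≡ 521 (mod 838)
41^22 ≡ 379 (mod 838)
41^38 ≡ 767 (mod 838)
41^209 ≡ 1 (mod 838) ✓
The order of 41 is 209, so the subgroup it generates has 209 elements.
The index is φ(838) / ord(41) = 418 / 209 = 2.

2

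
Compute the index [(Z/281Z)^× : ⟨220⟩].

ord(220) | φ(281) = 281 − 1 = 280 = 2^3 · 5 · 7.
Divisors of 280: 1, 2, 4, 5, 7, 8, 10, 14, 20, 28, 35, 40, 56, 70, 140, 280.
Test each divisor d:
220^1 ≡ 220
220^2 ≡ 68
220^4 ≡ 128
220^5 ≡ 60
220^7 ≡ 146
220^8 ≡ 86
220^10 ≡ 228
220^14 ≡ 241
220^20 ≡ 280
220^28 ≡ 195
220^35 ≡ 89
220^40 ≡ 1
The order of 220 is 40, so the subgroup it generates has 40 elements.
[(Z/281Z)^× : ⟨220⟩] = 280/40 = 7.

7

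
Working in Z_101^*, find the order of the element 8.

100

ord(8) | φ(101) = 101 − 1 = 100 = 2^2 · 5^2.
Divisors of 100: 1, 2, 4, 5, 10, 20, 25, 50, 100.
Compute 8^d (mod 101) for the divisors d until we hit 1:
8^1 ≡ 8
8^2 ≡ 64
8^4 ≡ 56
8^5 ≡ 44
8^10 ≡ 17
8^20 ≡ 87
8^25 ≡ 91
8^50 ≡ 100
8^100 ≡ 1
So ord_101(8) = 100.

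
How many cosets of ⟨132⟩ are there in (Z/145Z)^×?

The order of 132 must divide φ(145) = φ(5·29) = (5−1)·(29−1) = 4·28 = 112 = 2^4 · 7.
Divisors of 112: 1, 2, 4, 7, 8, 14, 16, 28, 56, 112.
Test each divisor d:
132^1 ≡ 132 (mod 145)
132^2 ≡ 24 (mod 145)
132^4 ≡ 141 (mod 145)
132^7 ≡ 88 (mod 145)
132^8 ≡ 16 (mod 145)
132^14 ≡ 59 (mod 145)
132^16 ≡ 111 (mod 145)
132^28 ≡ 1 (mod 145) ✓
Thus |⟨132⟩| = ord(132) = 28.
[(Z/145Z)^× : ⟨132⟩] = 112/28 = 4.

4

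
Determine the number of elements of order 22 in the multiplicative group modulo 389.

0

φ(389) = 389 − 1 = 388 = 2^2 · 97.
(Z/389Z)^× is cyclic (|G| = 388); a cyclic group of order m has exactly φ(d) elements of each order d | m, and none otherwise.
22 does not divide 388, so no element of (Z/389Z)^× has order 22.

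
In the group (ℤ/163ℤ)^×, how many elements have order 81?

54

φ(163) = 163 − 1 = 162 = 2 · 3^4.
In a cyclic group of order 162, there are φ(d) elements of order d for each divisor d of 162, and zero for non-divisors.
81 = 3^4 divides 162, and φ(81) = 54.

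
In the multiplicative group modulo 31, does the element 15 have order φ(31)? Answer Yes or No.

No

φ(31) = 31 − 1 = 30 = 2 · 3 · 5.
It suffices to check that the order of 15 is not a proper divisor of 30: compute 15^(30/q) for q ∈ {2, 3, 5}.
15^15 ≡ 30 (mod 31)  [q = 2: ≢ 1 ✓]
15^10 ≡ 1 (mod 31)  [q = 3: ≡ 1 ✗]
15^6 ≡ 16 (mod 31)  [q = 5: ≢ 1 ✓]
The check at q = 3 fails, so 15 generates a proper subgroup.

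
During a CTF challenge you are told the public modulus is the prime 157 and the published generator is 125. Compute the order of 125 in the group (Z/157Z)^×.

52

ord(125) | φ(157) = 157 − 1 = 156 = 2^2 · 3 · 13.
Divisors of 156: 1, 2, 3, 4, 6, 12, 13, 26, 39, 52, 78, 156.
Compute 125^d (mod 157) for the divisors d until we hit 1:
125^1 ≡ 125 (mod 157)
125^2 ≡ 82 (mod 157)
125^3 ≡ 45 (mod 157)
125^4 ≡ 130 (mod 157)
125^6 ≡ 141 (mod 157)
125^12 ≡ 99 (mod 157)
125^13 ≡ 129 (mod 157)
125^26 ≡ 156 (mod 157)
125^39 ≡ 28 (mod 157)
125^52 ≡ 1 (mod 157) ✓
Therefore the multiplicative order of 125 modulo 157 is 52.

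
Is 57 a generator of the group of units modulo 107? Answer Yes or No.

φ(107) = 107 − 1 = 106 = 2 · 53.
An element g generates (Z/107Z)^× iff g^(106/q) ≢ 1 (mod 107) for each prime q ∈ {2, 53}.
57^53 ≡ 1 (mod 107)  [q = 2: ≡ 1 ✗]
57^2 ≡ 39 (mod 107)  [q = 53: ≢ 1 ✓]
57^53 ≡ 1 shows ord(57) | 53, strictly less than φ(107); not a primitive root.

No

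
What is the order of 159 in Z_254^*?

7

ord(159) | φ(254) = φ(2)·φ(127) = 1·126 = 126 = 2 · 3^2 · 7.
Divisors of 126: 1, 2, 3, 6, 7, 9, 14, 18, 21, 42, 63, 126.
Evaluate successive powers at the divisors of 126:
159^1 ≡ 159 (mod 254)
159^2 ≡ 135 (mod 254)
159^3 ≡ 129 (mod 254)
159^6 ≡ 131 (mod 254)
159^7 ≡ 1 (mod 254) ✓
Hence ord(159) = 7.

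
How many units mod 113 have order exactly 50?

0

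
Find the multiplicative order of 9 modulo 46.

Since 9 ∈ (Z/46Z)^×, its order divides φ(46) = φ(2)·φ(23) = 1·22 = 22 = 2 · 11.
Divisors of 22: 1, 2, 11, 22.
Evaluate successive powers at the divisors of 22:
9^1 ≡ 9 (mod 46)
9^2 ≡ 35 (mod 46)
9^11 ≡ 1 (mod 46) ✓
So ord_46(9) = 11.

11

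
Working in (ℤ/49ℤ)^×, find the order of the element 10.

42

The order of 10 must divide φ(49) = φ(7^2) = 7·(7−1) = 42 = 2 · 3 · 7.
Divisors of 42: 1, 2, 3, 6, 7, 14, 21, 42.
Test each divisor d:
10^1 ≡ 10
10^2 ≡ 2
10^3 ≡ 20
10^6 ≡ 8
10^7 ≡ 31
10^14 ≡ 30
10^21 ≡ 48
10^42 ≡ 1
Therefore the multiplicative order of 10 modulo 49 is 42.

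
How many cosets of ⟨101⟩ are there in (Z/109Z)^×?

9

ord(101) | φ(109) = 109 − 1 = 108 = 2^2 · 3^3.
Divisors of 108: 1, 2, 3, 4, 6, 9, 12, 18, 27, 36, 54, 108.
Compute 101^d (mod 109) for the divisors d until we hit 1:
101^1 ≡ 101 (mod 109)
101^2 ≡ 64 (mod 109)
101^3 ≡ 33 (mod 109)
101^4 ≡ 63 (mod 109)
101^6 ≡ 108 (mod 109)
101^9 ≡ 76 (mod 109)
101^12 ≡ 1 (mod 109) ✓
The order of 101 is 12, so the subgroup it generates has 12 elements.
The index is φ(109) / ord(101) = 108 / 12 = 9.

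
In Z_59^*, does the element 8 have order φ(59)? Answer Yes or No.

φ(59) = 59 − 1 = 58 = 2 · 29.
Test 8^(58/q) mod 59 for each prime factor q of 58:
8^29 ≡ 58 (mod 59)  [q = 2: ≢ 1 ✓]
8^2 ≡ 5 (mod 59)  [q = 29: ≢ 1 ✓]
Every test exponent gives a nontrivial residue, hence 8 generates the full group.

Yes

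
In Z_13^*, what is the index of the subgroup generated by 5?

Since 5 ∈ (Z/13Z)^×, its order divides φ(13) = 13 − 1 = 12 = 2^2 · 3.
Divisors of 12: 1, 2, 3, 4, 6, 12.
Test each divisor d:
5^1 ≡ 5
5^2 ≡ 12
5^3 ≡ 8
5^4 ≡ 1
Thus |⟨5⟩| = ord(5) = 4.
The index is φ(13) / ord(5) = 12 / 4 = 3.

3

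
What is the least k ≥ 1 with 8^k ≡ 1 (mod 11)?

10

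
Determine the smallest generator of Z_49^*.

3

φ(49) = φ(7^2) = 7·(7−1) = 42 = 2 · 3 · 7.
Test candidates g = 2, 3, … against the prime factors q ∈ {2, 3, 7} of φ(49): g is a generator iff g^(42/q) ≢ 1 for every such q.
g = 2: 2^21 ≡ 1 — hits 1, so not a primitive root.
g = 3: 3^21 ≡ 48; 3^14 ≡ 30; 3^6 ≡ 43 — none is 1, so 3 is a primitive root.
The smallest primitive root modulo 49 is 3.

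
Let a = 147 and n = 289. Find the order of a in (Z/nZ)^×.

272

Since 147 ∈ (Z/289Z)^×, its order divides φ(289) = φ(17^2) = 17·(17−1) = 272 = 2^4 · 17.
Divisors of 272: 1, 2, 4, 8, 16, 17, 34, 68, 136, 272.
Test each divisor d:
147^1 ≡ 147 (mod 289)
147^2 ≡ 223 (mod 289)
147^4 ≡ 21 (mod 289)
147^8 ≡ 152 (mod 289)
147^16 ≡ 273 (mod 289)
147^17 ≡ 249 (mod 289)
147^34 ≡ 155 (mod 289)
147^68 ≡ 38 (mod 289)
147^136 ≡ 288 (mod 289)
147^272 ≡ 1 (mod 289) ✓
Therefore the multiplicative order of 147 modulo 289 is 272.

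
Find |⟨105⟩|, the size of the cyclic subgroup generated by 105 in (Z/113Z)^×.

28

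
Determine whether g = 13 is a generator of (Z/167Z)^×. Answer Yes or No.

φ(167) = 167 − 1 = 166 = 2 · 83.
An element g generates (Z/167Z)^× iff g^(166/q) ≢ 1 (mod 167) for each prime q ∈ {2, 83}.
13^83 ≡ 166 (mod 167)  [q = 2: ≢ 1 ✓]
13^2 ≡ 2 (mod 167)  [q = 83: ≢ 1 ✓]
All checks pass, so 13 has order 166 and is a primitive root modulo 167.

Yes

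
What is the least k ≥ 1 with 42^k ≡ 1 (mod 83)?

By Lagrange's theorem, ord_83(42) divides φ(83) = 83 − 1 = 82 = 2 · 41.
Divisors of 82: 1, 2, 41, 82.
Test each divisor d:
42^1 ≡ 42
42^2 ≡ 21
42^41 ≡ 82
42^82 ≡ 1
Therefore the multiplicative order of 42 modulo 83 is 82.

82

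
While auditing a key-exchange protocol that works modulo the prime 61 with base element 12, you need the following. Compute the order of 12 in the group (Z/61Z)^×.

By Lagrange's theorem, ord_61(12) divides φ(61) = 61 − 1 = 60 = 2^2 · 3 · 5.
Divisors of 60: 1, 2, 3, 4, 5, 6, 10, 12, 15, 20, 30, 60.
Check 12^d mod 61 for each divisor in increasing order:
12^1 ≡ 12
12^2 ≡ 22
12^3 ≡ 20
12^4 ≡ 57
12^5 ≡ 13
12^6 ≡ 34
12^10 ≡ 47
12^12 ≡ 58
12^15 ≡ 1
Therefore the multiplicative order of 12 modulo 61 is 15.

15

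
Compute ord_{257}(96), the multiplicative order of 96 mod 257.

256

By Lagrange's theorem, ord_257(96) divides φ(257) = 257 − 1 = 256 = 2^8.
Divisors of 256: 1, 2, 4, 8, 16, 32, 64, 128, 256.
Evaluate successive powers at the divisors of 256:
96^1 ≡ 96 (mod 257)
96^2 ≡ 221 (mod 257)
96^4 ≡ 11 (mod 257)
96^8 ≡ 121 (mod 257)
96^16 ≡ 249 (mod 257)
96^32 ≡ 64 (mod 257)
96^64 ≡ 241 (mod 257)
96^128 ≡ 256 (mod 257)
96^256 ≡ 1 (mod 257) ✓
The smallest such exponent is 256, so the order of 96 is 256.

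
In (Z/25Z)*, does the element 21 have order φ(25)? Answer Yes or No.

φ(25) = φ(5^2) = 5·(5−1) = 20 = 2^2 · 5.
An element g generates (Z/25Z)^× iff g^(20/q) ≢ 1 (mod 25) for each prime q ∈ {2, 5}.
21^10 ≡ 1 (mod 25)  [q = 2: ≡ 1 ✗]
21^4 ≡ 6 (mod 25)  [q = 5: ≢ 1 ✓]
Since 21^10 ≡ 1, the order of 21 divides 10 < 20, so 21 is not a primitive root.

No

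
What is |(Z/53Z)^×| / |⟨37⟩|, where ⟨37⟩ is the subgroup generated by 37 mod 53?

2

Since 37 ∈ (Z/53Z)^×, its order divides φ(53) = 53 − 1 = 52 = 2^2 · 13.
Divisors of 52: 1, 2, 4, 13, 26, 52.
Test each divisor d:
37^1 ≡ 37 (mod 53)
37^2 ≡ 44 (mod 53)
37^4 ≡ 28 (mod 53)
37^13 ≡ 52 (mod 53)
37^26 ≡ 1 (mod 53) ✓
So ord_53(37) = 26, hence |⟨37⟩| = 26.
[(Z/53Z)^× : ⟨37⟩] = 52/26 = 2.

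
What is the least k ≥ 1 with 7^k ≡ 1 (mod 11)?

10

Since 7 ∈ (Z/11Z)^×, its order divides φ(11) = 11 − 1 = 10 = 2 · 5.
Divisors of 10: 1, 2, 5, 10.
Evaluate successive powers at the divisors of 10:
7^1 ≡ 7 (mod 11)
7^2 ≡ 5 (mod 11)
7^5 ≡ 10 (mod 11)
7^10 ≡ 1 (mod 11) ✓
Hence ord(7) = 10.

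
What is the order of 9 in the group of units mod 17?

8

ord(9) | φ(17) = 17 − 1 = 16 = 2^4.
Divisors of 16: 1, 2, 4, 8, 16.
Check 9^d mod 17 for each divisor in increasing order:
9^1 ≡ 9 (mod 17)
9^2 ≡ 13 (mod 17)
9^4 ≡ 16 (mod 17)
9^8 ≡ 1 (mod 17) ✓
Therefore the multiplicative order of 9 modulo 17 is 8.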